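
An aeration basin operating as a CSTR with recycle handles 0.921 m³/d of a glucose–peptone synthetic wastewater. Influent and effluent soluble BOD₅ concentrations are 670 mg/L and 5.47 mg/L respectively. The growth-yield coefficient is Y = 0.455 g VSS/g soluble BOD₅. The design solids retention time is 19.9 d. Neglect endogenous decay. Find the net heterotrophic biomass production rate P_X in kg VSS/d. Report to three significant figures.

P_X ≈ 0.278 kg VSS/d

With endogenous decay neglected, the observed yield equals the true yield: Y_obs = Y = 0.455 g VSS/g soluble BOD₅.
Substrate removed = Q·(S₀ − S) = 0.921 m³/d × (670 − 5.47) g/m³ = 6.12×10^2 g/d = 0.6120 kg/d.
P_X = Y_obs · Q(S₀ − S) = 0.4550 × 0.6120 = 0.2785 kg VSS/d.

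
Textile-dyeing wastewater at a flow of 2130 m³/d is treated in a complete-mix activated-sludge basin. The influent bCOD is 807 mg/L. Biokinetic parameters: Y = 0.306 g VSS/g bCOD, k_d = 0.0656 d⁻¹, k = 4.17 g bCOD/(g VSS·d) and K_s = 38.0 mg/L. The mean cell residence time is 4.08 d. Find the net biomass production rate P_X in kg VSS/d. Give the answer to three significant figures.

P_X ≈ 409 kg VSS/d

From the Monod/SRT balance for a CMAS, S = K_s·(1+k_d θ_c)/[θ_c·(Y k − k_d) − 1] = 38.0 × (1 + 0.0656 × 4.08) / [4.08 × (0.306 × 4.17 − 0.0656) − 1] = 48.17 / 3.939 = 12.23 mg/L.
Observed yield with endogenous decay: Y_obs = Y / (1 + k_d·θ_c) = 0.306 / (1 + 0.0656 × 4.08) = 0.306 / 1.268 = 0.2414 g VSS/g bCOD.
Q·(S₀ − S) = 2130 × (807 − 12.2) × 10⁻³ = 1693 kg/d removed.
P_X = Y_obs · Q(S₀ − S) = 0.2414 × 1693 = 408.7 kg VSS/d.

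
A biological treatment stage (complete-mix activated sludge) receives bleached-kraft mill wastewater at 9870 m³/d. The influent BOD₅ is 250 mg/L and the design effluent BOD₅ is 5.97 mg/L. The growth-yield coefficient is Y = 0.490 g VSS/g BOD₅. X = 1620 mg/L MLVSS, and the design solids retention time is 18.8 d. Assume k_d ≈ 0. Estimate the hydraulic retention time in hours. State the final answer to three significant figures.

With k_d = 0 the design equation reduces to V = Y Q (S₀−S) θ_c / X = 0.490 × 9870 × (250 − 5.97) × 18.8 / 1620 = 13696 m³.
Hydraulic retention time τ = V/Q = 13696 / 9870 = 1.388 d = 33.30 h.

τ ≈ 33.3 h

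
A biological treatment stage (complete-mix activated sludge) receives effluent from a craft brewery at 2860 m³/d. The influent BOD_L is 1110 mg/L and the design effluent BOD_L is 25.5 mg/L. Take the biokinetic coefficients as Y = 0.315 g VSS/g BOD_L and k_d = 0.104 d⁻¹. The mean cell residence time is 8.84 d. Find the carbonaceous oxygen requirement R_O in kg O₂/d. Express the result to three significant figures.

R_O ≈ 2380 kg O₂/d

Y_obs = Y / (1 + k_d θ_c) = 0.315 / (1 + 0.104 × 8.84) = 0.315 / 1.919 = 0.1641.
ΔS = 1110 − 25.5 = 1084 mg/L, so the substrate removal rate is 2860 × 1084/1000 = 3102 kg BOD_L/d.
Biomass synthesised: P_X = Y_obs × 3102 = 509.0 kg VSS/d.
R_O = Q·(S₀ − S) − 1.42·P_X = 3102 − 1.42 × 509.0 = 2379 kg O₂/d.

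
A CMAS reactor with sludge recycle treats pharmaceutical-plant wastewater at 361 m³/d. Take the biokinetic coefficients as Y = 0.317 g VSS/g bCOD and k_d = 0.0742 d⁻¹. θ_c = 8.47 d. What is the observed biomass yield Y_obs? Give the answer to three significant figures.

The observed yield is Y_obs = Y/(1 + k_d·θ_c) = 0.317 / (1 + 0.0742 × 8.47) = 0.317 / 1.628 = 0.1947 g VSS per g bCOD removed.

Y_obs ≈ 0.195 g VSS/g bCOD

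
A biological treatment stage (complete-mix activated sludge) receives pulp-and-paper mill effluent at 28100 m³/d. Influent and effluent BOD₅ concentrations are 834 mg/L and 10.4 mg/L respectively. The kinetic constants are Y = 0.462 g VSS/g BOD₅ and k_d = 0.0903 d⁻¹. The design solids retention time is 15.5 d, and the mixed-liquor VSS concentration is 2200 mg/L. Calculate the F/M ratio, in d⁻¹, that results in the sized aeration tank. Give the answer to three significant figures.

F/M ≈ 0.339 d⁻¹

Steady-state biomass mass balance: V·X·(1 + k_d·θ_c) = Y·Q·(S₀ − S)·θ_c, so V = 0.462 × 28100 × (834 − 10.4) × 15.5 / [2200 × (1 + 0.0903 × 15.5)] = 1.66×10^8 / 5279 = 31392 m³.
F/M = applied load / biomass = Q·S₀/(V·X) = 28100 × 834 / (31392 × 2200) = 0.3393 d⁻¹.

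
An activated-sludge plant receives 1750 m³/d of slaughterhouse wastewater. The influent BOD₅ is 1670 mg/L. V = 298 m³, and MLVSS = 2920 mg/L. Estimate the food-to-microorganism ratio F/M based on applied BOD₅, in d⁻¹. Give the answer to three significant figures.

F/M ≈ 3.36 d⁻¹

Food-to-microorganism ratio F/M = Q S₀ / (V X) = 1750 × 1670 / (298.0 × 2920) = 3.359 d⁻¹.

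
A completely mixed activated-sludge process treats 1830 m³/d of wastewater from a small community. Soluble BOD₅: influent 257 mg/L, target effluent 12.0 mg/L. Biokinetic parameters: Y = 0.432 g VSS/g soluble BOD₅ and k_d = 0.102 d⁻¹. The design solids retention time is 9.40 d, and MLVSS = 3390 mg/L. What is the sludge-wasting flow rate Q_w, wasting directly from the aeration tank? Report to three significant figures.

Steady-state biomass mass balance: V·X·(1 + k_d·θ_c) = Y·Q·(S₀ − S)·θ_c, so V = 0.432 × 1830 × (257 − 12.0) × 9.40 / [3390 × (1 + 0.102 × 9.40)] = 1.82×10^6 / 6640 = 274.2 m³.
For wasting at MLVSS concentration, Q_w = V/θ_c = 274.2/9.40 = 29.17 m³/d.

Q_w ≈ 29.2 m³/d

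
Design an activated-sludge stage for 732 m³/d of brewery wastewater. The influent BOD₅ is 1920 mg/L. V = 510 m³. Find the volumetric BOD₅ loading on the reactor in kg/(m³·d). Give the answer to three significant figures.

L_v ≈ 2.76 kg BOD₅/(m³·d)

Applied BOD₅ load per unit volume = Q·S₀/V = (732 × 1920/1000)/510.0 = 2.756 kg BOD₅·m⁻³·d⁻¹.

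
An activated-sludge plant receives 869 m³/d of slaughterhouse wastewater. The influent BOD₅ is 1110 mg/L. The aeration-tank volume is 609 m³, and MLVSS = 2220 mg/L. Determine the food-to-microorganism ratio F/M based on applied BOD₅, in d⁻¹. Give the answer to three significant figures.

F/M = applied load / biomass = Q·S₀/(V·X) = 869 × 1110 / (609.0 × 2220) = 0.7135 d⁻¹.

F/M ≈ 0.713 d⁻¹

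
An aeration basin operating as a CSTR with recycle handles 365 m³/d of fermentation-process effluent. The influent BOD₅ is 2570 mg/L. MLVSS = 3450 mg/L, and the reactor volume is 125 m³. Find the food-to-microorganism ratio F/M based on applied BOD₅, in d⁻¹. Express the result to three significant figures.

F/M ≈ 2.18 d⁻¹

F/M = Q·S₀ / (V·X) = 365 × 2570 / (125.0 × 3450) = 2.175 g BOD₅·(g VSS·d)⁻¹.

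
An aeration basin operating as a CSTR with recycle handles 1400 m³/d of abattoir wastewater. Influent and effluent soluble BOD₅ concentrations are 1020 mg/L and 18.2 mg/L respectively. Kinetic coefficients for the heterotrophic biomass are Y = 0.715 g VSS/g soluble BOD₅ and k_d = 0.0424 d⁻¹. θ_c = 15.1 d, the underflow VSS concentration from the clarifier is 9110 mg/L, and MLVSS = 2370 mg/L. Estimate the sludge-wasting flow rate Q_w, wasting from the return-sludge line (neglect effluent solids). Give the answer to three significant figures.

From the SRT design equation V = Y Q (S₀−S) θ_c / [X (1 + k_d θ_c)] = 0.715 × 1400 × (1020 − 18.2) × 15.1 / [2370 × (1 + 0.0424 × 15.1)] = 1.51×10^7 / 3887 = 3895 m³.
Q_w = (V·X)/(θ_c X_r) = 3895 × 2370 / (15.1 × 9110) = 67.11 m³/d.

Q_w ≈ 67.1 m³/d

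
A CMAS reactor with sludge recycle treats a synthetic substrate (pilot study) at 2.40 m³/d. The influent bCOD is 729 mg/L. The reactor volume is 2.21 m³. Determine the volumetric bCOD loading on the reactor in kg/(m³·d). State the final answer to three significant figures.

L_v ≈ 0.792 kg bCOD/(m³·d)

Volumetric loading L_v = Q·S₀ / V = 2.40 × 729 g/m³ / 2.210 m³ = 791.7 g/(m³·d) = 0.7917 kg bCOD/(m³·d).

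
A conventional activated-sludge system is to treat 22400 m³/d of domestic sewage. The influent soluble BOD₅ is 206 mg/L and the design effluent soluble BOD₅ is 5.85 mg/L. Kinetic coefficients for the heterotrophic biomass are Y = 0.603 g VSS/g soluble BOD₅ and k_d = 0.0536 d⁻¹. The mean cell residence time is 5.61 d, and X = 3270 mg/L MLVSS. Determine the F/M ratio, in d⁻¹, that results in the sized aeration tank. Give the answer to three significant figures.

Rearranging the biomass balance for a CMAS with decay, V = Y·Q·ΔS·θ_c / [X·(1+k_d θ_c)] = 0.603 × 22400 × (206 − 5.85) × 5.61 / [3270 × (1 + 0.0536 × 5.61)] = 1.52×10^7 / 4253 = 3566 m³.
F/M = applied load / biomass = Q·S₀/(V·X) = 22400 × 206 / (3566 × 3270) = 0.3957 d⁻¹.

F/M ≈ 0.396 d⁻¹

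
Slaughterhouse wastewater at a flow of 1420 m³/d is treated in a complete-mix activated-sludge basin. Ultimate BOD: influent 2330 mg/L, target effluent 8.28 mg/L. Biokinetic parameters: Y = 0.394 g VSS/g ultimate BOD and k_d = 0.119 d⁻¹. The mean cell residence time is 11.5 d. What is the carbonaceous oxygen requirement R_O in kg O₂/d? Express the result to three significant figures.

R_O ≈ 2520 kg O₂/d

The observed yield is Y_obs = Y/(1 + k_d·θ_c) = 0.394 / (1 + 0.119 × 11.5) = 0.394 / 2.369 = 0.1664 g VSS per g ultimate BOD removed.
Q·(S₀ − S) = 1420 × (2330 − 8.28) × 10⁻³ = 3297 kg/d removed.
Biomass synthesised: P_X = Y_obs × 3297 = 548.4 kg VSS/d.
Carbonaceous O₂ demand = substrate oxidised − cell-mass equivalent = 3297 − 1.42 × 548.4 = 2518 kg O₂/d.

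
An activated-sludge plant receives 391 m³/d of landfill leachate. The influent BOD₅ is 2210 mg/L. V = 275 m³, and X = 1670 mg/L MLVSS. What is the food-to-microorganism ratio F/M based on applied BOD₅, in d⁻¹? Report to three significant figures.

F/M ≈ 1.88 d⁻¹

Food-to-microorganism ratio F/M = Q S₀ / (V X) = 391 × 2210 / (275.0 × 1670) = 1.882 d⁻¹.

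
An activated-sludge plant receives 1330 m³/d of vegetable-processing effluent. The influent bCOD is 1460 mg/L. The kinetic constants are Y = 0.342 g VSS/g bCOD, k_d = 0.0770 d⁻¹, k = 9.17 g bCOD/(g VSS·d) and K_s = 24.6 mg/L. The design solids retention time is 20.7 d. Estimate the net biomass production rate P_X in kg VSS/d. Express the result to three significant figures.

Effluent substrate depends only on kinetics and SRT: S = K_s(1 + k_d θ_c) / [θ_c(Yk − k_d) − 1] = 24.6 × (1 + 0.0770 × 20.7) / [20.7 × (0.342 × 9.17 − 0.0770) − 1] = 63.81 / 62.32 = 1.024 mg/L.
Correct the yield for decay: Y_obs = Y/(1 + k_d θ_c) = 0.342 / (1 + 0.0770 × 20.7) = 0.342 / 2.594 = 0.1318.
ΔS = 1460 − 1.02 = 1459 mg/L, so the substrate removal rate is 1330 × 1459/1000 = 1940 kg bCOD/d.
Net biomass production P_X = Y_obs × Q·(S₀ − S) = 0.1318 × 1940 = 255.8 kg VSS/d.

P_X ≈ 256 kg VSS/d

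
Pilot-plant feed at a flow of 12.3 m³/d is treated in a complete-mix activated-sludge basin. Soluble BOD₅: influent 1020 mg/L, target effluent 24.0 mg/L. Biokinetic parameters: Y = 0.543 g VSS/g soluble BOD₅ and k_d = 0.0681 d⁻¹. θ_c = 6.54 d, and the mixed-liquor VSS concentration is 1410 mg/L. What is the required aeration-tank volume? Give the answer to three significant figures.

V ≈ 21.3 m³

Rearranging the biomass balance for a CMAS with decay, V = Y·Q·ΔS·θ_c / [X·(1+k_d θ_c)] = 0.543 × 12.3 × (1020 − 24.0) × 6.54 / [1410 × (1 + 0.0681 × 6.54)] = 4.35×10^4 / 2038 = 21.35 m³.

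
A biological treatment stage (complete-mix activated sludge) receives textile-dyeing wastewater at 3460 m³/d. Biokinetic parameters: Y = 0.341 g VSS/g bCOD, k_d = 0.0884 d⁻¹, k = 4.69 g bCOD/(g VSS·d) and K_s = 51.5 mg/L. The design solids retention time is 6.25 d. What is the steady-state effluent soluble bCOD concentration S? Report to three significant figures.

S ≈ 9.47 mg/L

For a completely mixed reactor with recycle the Lawrence–McCarty relation gives S = K_s·(1 + k_d·θ_c) / [θ_c·(Y·k − k_d) − 1] = 51.5 × (1 + 0.0884 × 6.25) / [6.25 × (0.341 × 4.69 − 0.0884) − 1] = 79.95 / 8.443 = 9.470 mg/L.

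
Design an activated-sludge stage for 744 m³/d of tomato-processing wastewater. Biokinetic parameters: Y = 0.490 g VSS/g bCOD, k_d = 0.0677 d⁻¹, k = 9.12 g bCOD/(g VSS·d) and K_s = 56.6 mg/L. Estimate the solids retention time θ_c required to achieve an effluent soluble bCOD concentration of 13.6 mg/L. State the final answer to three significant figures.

θ_c ≈ 1.25 d

At the target effluent, Y k S/(K_s+S) = 0.490×9.12×13.6/70.20 = 0.8658 d⁻¹.
Then 1/θ_c = μ − k_d = 0.8658 − 0.0677 = 0.7981 d⁻¹, giving θ_c = 1.253 d.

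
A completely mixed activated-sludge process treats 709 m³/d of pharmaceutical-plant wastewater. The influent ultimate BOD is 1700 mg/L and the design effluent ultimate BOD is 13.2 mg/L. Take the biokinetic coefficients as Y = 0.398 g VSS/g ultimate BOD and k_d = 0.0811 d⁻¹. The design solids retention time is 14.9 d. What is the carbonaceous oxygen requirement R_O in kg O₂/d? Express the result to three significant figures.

R_O ≈ 890 kg O₂/d

The observed yield is Y_obs = Y/(1 + k_d·θ_c) = 0.398 / (1 + 0.0811 × 14.9) = 0.398 / 2.208 = 0.1802 g VSS per g ultimate BOD removed.
Q·(S₀ − S) = 709 × (1700 − 13.2) × 10⁻³ = 1196 kg/d removed.
P_X = Y_obs·Q·(S₀ − S) = 0.1802 × 1196 = 215.5 kg VSS/d.
R_O = Q·ΔS − 1.42 P_X = 1196 − 306.1 = 889.9 kg O₂/d.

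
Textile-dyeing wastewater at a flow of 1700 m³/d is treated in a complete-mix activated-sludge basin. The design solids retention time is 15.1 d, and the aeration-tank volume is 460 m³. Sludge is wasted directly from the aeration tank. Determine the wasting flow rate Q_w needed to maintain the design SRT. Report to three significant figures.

With mixed-liquor wasting, θ_c = V/Q_w, so Q_w = V/θ_c = 460.0/15.1 = 30.46 m³/d.

Q_w ≈ 30.5 m³/d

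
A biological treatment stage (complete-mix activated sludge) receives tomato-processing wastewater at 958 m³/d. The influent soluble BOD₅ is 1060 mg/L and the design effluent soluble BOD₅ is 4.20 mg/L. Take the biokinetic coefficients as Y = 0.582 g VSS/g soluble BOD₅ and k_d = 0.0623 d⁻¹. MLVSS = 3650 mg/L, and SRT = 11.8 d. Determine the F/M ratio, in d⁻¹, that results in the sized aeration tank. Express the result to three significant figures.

From the SRT design equation V = Y Q (S₀−S) θ_c / [X (1 + k_d θ_c)] = 0.582 × 958 × (1060 − 4.20) × 11.8 / [3650 × (1 + 0.0623 × 11.8)] = 6.95×10^6 / 6333 = 1097 m³.
Food-to-microorganism ratio F/M = Q S₀ / (V X) = 958 × 1060 / (1097 × 3650) = 0.2537 d⁻¹.

F/M ≈ 0.254 d⁻¹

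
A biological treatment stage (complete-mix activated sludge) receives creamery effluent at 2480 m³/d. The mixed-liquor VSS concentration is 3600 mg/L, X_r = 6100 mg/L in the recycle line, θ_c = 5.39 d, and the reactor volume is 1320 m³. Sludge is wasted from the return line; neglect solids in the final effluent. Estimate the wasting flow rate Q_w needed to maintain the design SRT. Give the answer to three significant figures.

Q_w ≈ 145 m³/d

Q_w = (V·X)/(θ_c X_r) = 1320 × 3600 / (5.39 × 6100) = 144.5 m³/d.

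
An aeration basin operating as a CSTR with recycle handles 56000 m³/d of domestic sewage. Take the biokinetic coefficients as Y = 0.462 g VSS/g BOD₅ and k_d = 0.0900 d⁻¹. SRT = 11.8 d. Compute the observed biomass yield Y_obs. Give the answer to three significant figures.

Correct the yield for decay: Y_obs = Y/(1 + k_d θ_c) = 0.462 / (1 + 0.0900 × 11.8) = 0.462 / 2.062 = 0.2241.

Y_obs ≈ 0.224 g VSS/g BOD₅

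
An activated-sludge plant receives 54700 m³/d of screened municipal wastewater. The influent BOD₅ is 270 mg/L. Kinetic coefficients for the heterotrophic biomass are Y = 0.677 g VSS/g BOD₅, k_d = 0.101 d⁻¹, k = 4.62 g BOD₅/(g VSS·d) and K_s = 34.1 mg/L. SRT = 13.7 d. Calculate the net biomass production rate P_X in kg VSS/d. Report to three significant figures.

P_X ≈ 4160 kg VSS/d

Effluent substrate depends only on kinetics and SRT: S = K_s(1 + k_d θ_c) / [θ_c(Yk − k_d) − 1] = 34.1 × (1 + 0.101 × 13.7) / [13.7 × (0.677 × 4.62 − 0.101) − 1] = 81.28 / 40.47 = 2.009 mg/L.
The observed yield is Y_obs = Y/(1 + k_d·θ_c) = 0.677 / (1 + 0.101 × 13.7) = 0.677 / 2.384 = 0.2840 g VSS per g BOD₅ removed.
ΔS = 270 − 2.01 = 268.0 mg/L, so the substrate removal rate is 54700 × 268.0/1000 = 14659 kg BOD₅/d.
Net biomass production P_X = Y_obs × Q·(S₀ − S) = 0.2840 × 14659 = 4163 kg VSS/d.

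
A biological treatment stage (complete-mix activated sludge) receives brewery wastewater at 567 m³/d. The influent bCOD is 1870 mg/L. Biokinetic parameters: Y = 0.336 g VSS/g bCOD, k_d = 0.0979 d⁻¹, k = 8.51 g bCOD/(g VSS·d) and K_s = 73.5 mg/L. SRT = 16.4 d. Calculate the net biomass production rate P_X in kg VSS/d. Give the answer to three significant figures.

For a completely mixed reactor with recycle the Lawrence–McCarty relation gives S = K_s·(1 + k_d·θ_c) / [θ_c·(Y·k − k_d) − 1] = 73.5 × (1 + 0.0979 × 16.4) / [16.4 × (0.336 × 8.51 − 0.0979) − 1] = 191.5 / 44.29 = 4.324 mg/L.
Observed yield with endogenous decay: Y_obs = Y / (1 + k_d·θ_c) = 0.336 / (1 + 0.0979 × 16.4) = 0.336 / 2.606 = 0.1290 g VSS/g bCOD.
Mass of bCOD removed per day: Q(S₀ − S) = 567 × 1866 g/m³ = 1058 kg/d.
Biomass produced: P_X = Y_obs·Q·ΔS = 0.1290 × 1058 ≈ 136.4 kg VSS/d.

P_X ≈ 136 kg VSS/d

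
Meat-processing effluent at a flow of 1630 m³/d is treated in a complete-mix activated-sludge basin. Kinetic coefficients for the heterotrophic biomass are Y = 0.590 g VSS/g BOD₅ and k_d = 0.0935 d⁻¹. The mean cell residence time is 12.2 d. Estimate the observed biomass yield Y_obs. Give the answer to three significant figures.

Observed yield with endogenous decay: Y_obs = Y / (1 + k_d·θ_c) = 0.590 / (1 + 0.0935 × 12.2) = 0.590 / 2.141 = 0.2756 g VSS/g BOD₅.

Y_obs ≈ 0.276 g VSS/g BOD₅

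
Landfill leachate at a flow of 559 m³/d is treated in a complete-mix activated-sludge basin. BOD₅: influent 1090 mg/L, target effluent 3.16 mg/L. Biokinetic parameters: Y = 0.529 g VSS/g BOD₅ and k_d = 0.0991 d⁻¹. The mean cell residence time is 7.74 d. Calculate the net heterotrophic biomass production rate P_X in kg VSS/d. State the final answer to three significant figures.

P_X ≈ 182 kg VSS/d

Correct the yield for decay: Y_obs = Y/(1 + k_d θ_c) = 0.529 / (1 + 0.0991 × 7.74) = 0.529 / 1.767 = 0.2994.
ΔS = 1090 − 3.16 = 1087 mg/L, so the substrate removal rate is 559 × 1087/1000 = 607.5 kg BOD₅/d.
So the net sludge growth is P_X = 0.2994 × 607.5 = 181.9 kg VSS/d.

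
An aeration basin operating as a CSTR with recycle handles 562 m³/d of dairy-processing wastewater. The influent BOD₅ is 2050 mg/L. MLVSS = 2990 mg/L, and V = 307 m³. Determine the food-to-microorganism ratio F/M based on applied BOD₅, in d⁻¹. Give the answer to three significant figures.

Food-to-microorganism ratio F/M = Q S₀ / (V X) = 562 × 2050 / (307.0 × 2990) = 1.255 d⁻¹.

F/M ≈ 1.26 d⁻¹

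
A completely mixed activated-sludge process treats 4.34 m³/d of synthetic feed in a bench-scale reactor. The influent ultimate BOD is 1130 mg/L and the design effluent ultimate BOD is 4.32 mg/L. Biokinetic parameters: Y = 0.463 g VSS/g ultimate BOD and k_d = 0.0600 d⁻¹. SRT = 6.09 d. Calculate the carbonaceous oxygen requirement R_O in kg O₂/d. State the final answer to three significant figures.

Observed yield with endogenous decay: Y_obs = Y / (1 + k_d·θ_c) = 0.463 / (1 + 0.0600 × 6.09) = 0.463 / 1.365 = 0.3391 g VSS/g ultimate BOD.
Q·(S₀ − S) = 4.34 × (1130 − 4.32) × 10⁻³ = 4.885 kg/d removed.
Net sludge production P_X = 0.3391 × 4.885 = 1.657 kg VSS/d.
R_O = Q·(S₀ − S) − 1.42·P_X = 4.885 − 1.42 × 1.657 = 2.533 kg O₂/d.

R_O ≈ 2.53 kg O₂/d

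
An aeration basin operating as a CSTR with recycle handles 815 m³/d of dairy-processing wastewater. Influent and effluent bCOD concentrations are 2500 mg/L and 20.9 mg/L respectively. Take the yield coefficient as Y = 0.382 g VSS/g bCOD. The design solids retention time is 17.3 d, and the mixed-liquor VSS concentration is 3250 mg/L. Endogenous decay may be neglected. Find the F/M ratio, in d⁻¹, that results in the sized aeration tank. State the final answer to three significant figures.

F/M ≈ 0.153 d⁻¹

With k_d = 0 the design equation reduces to V = Y Q (S₀−S) θ_c / X = 0.382 × 815 × (2500 − 20.9) × 17.3 / 3250 = 4108 m³.
F/M = applied load / biomass = Q·S₀/(V·X) = 815 × 2500 / (4108 × 3250) = 0.1526 d⁻¹.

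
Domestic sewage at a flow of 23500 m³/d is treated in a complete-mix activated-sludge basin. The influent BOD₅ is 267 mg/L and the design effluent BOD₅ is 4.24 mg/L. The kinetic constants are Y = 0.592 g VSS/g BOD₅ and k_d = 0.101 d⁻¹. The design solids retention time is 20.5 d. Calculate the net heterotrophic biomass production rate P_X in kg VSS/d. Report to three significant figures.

P_X ≈ 1190 kg VSS/d

Y_obs = Y / (1 + k_d θ_c) = 0.592 / (1 + 0.101 × 20.5) = 0.592 / 3.071 = 0.1928.
Q·(S₀ − S) = 23500 × (267 − 4.24) × 10⁻³ = 6175 kg/d removed.
Net biomass production P_X = Y_obs × Q·(S₀ − S) = 0.1928 × 6175 = 1191 kg VSS/d.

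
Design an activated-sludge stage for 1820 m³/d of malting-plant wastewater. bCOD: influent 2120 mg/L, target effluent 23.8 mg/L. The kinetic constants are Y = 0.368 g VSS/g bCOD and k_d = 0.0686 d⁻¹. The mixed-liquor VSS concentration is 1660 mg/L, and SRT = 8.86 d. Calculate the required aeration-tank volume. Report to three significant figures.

V ≈ 4660 m³

Steady-state biomass mass balance: V·X·(1 + k_d·θ_c) = Y·Q·(S₀ − S)·θ_c, so V = 0.368 × 1820 × (2120 − 23.8) × 8.86 / [1660 × (1 + 0.0686 × 8.86)] = 1.24×10^7 / 2669 = 4661 m³.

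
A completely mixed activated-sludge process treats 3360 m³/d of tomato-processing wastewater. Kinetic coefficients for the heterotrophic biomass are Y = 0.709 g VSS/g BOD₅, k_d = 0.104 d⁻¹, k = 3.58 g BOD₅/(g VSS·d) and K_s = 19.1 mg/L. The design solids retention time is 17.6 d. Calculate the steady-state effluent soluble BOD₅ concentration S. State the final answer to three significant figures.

Effluent substrate depends only on kinetics and SRT: S = K_s(1 + k_d θ_c) / [θ_c(Yk − k_d) − 1] = 19.1 × (1 + 0.104 × 17.6) / [17.6 × (0.709 × 3.58 − 0.104) − 1] = 54.06 / 41.84 = 1.292 mg/L.

S ≈ 1.29 mg/L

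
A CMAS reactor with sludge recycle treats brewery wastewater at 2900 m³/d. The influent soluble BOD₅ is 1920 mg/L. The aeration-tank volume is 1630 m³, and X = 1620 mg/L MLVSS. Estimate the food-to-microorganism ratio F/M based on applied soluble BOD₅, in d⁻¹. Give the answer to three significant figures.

F/M ≈ 2.11 d⁻¹

F/M = applied load / biomass = Q·S₀/(V·X) = 2900 × 1920 / (1630 × 1620) = 2.109 d⁻¹.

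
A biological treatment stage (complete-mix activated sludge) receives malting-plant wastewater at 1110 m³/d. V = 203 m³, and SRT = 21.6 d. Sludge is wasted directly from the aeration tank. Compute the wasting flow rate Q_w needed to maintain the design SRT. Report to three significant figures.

For wasting at MLVSS concentration, Q_w = V/θ_c = 203.0/21.6 = 9.398 m³/d.

Q_w ≈ 9.40 m³/d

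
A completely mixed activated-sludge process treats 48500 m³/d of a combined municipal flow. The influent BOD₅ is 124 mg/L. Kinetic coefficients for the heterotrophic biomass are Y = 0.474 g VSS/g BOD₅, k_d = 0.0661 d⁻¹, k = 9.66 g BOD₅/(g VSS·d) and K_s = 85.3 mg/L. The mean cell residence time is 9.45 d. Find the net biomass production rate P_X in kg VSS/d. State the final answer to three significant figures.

P_X ≈ 1710 kg VSS/d

Effluent substrate depends only on kinetics and SRT: S = K_s(1 + k_d θ_c) / [θ_c(Yk − k_d) − 1] = 85.3 × (1 + 0.0661 × 9.45) / [9.45 × (0.474 × 9.66 − 0.0661) − 1] = 138.6 / 41.65 = 3.328 mg/L.
The observed yield is Y_obs = Y/(1 + k_d·θ_c) = 0.474 / (1 + 0.0661 × 9.45) = 0.474 / 1.625 = 0.2918 g VSS per g BOD₅ removed.
Q·(S₀ − S) = 48500 × (124 − 3.33) × 10⁻³ = 5852 kg/d removed.
So the net sludge growth is P_X = 0.2918 × 5852 = 1708 kg VSS/d.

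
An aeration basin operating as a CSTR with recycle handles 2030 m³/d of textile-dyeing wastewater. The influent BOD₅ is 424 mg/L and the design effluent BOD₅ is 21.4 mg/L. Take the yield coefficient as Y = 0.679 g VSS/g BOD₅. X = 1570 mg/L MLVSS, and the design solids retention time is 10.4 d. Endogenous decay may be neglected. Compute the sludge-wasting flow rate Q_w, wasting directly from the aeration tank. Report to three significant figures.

Q_w ≈ 353 m³/d

Biomass mass balance (decay neglected): V·X = Y·Q·(S₀ − S)·θ_c, so V = 0.679 × 2030 × (424 − 21.4) × 10.4 / 1570 = 3676 m³.
For wasting at MLVSS concentration, Q_w = V/θ_c = 3676/10.4 = 353.5 m³/d.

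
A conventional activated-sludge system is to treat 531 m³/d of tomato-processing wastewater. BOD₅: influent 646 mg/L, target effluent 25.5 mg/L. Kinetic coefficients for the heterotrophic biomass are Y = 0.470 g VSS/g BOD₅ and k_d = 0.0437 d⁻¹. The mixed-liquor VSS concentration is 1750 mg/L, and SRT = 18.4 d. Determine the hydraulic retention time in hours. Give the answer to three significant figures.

From the SRT design equation V = Y Q (S₀−S) θ_c / [X (1 + k_d θ_c)] = 0.470 × 531 × (646 − 25.5) × 18.4 / [1750 × (1 + 0.0437 × 18.4)] = 2.85×10^6 / 3157 = 902.5 m³.
HRT = V/Q = 902.5 m³ / 531 m³·d⁻¹ = 1.700 d × 24 = 40.79 h.

τ ≈ 40.8 h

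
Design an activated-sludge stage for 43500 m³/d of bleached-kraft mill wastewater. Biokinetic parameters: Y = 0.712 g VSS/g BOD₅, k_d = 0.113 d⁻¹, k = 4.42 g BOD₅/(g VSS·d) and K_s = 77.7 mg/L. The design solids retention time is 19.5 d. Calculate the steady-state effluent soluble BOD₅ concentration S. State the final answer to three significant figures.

From the Monod/SRT balance for a CMAS, S = K_s·(1+k_d θ_c)/[θ_c·(Y k − k_d) − 1] = 77.7 × (1 + 0.113 × 19.5) / [19.5 × (0.712 × 4.42 − 0.113) − 1] = 248.9 / 58.16 = 4.280 mg/L.

S ≈ 4.28 mg/L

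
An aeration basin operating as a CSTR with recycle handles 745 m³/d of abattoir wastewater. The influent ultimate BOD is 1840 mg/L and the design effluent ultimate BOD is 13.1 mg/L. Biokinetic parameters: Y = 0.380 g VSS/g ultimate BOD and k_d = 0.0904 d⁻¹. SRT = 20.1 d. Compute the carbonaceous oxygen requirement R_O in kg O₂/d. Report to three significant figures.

The observed yield is Y_obs = Y/(1 + k_d·θ_c) = 0.380 / (1 + 0.0904 × 20.1) = 0.380 / 2.817 = 0.1349 g VSS per g ultimate BOD removed.
Mass of ultimate BOD removed per day: Q(S₀ − S) = 745 × 1827 g/m³ = 1361 kg/d.
Net sludge production P_X = 0.1349 × 1361 = 183.6 kg VSS/d.
R_O = Q·ΔS − 1.42 P_X = 1361 − 260.7 = 1100 kg O₂/d.

R_O ≈ 1100 kg O₂/d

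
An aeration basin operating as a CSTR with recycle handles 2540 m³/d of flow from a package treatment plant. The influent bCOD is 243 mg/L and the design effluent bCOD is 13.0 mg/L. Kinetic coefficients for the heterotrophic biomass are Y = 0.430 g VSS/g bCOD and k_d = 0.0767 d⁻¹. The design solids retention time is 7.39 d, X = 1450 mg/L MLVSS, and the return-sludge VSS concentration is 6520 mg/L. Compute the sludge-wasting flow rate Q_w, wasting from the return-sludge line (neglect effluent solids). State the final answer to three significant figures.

Rearranging the biomass balance for a CMAS with decay, V = Y·Q·ΔS·θ_c / [X·(1+k_d θ_c)] = 0.430 × 2540 × (243 − 13.0) × 7.39 / [1450 × (1 + 0.0767 × 7.39)] = 1.86×10^6 / 2272 = 817.1 m³.
Q_w = (V·X)/(θ_c X_r) = 817.1 × 1450 / (7.39 × 6520) = 24.59 m³/d.

Q_w ≈ 24.6 m³/d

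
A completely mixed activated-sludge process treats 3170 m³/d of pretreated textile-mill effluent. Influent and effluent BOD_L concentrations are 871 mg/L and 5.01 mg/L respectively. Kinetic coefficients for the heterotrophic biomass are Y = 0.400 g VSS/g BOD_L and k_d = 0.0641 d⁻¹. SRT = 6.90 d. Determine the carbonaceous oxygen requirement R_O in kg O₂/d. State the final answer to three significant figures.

The observed yield is Y_obs = Y/(1 + k_d·θ_c) = 0.400 / (1 + 0.0641 × 6.90) = 0.400 / 1.442 = 0.2773 g VSS per g BOD_L removed.
Substrate removed = Q·(S₀ − S) = 3170 m³/d × (871 − 5.01) g/m³ = 2.75×10^6 g/d = 2745 kg/d.
P_X = Y_obs·Q·(S₀ − S) = 0.2773 × 2745 = 761.3 kg VSS/d.
Carbonaceous O₂ demand = substrate oxidised − cell-mass equivalent = 2745 − 1.42 × 761.3 = 1664 kg O₂/d.

R_O ≈ 1660 kg O₂/d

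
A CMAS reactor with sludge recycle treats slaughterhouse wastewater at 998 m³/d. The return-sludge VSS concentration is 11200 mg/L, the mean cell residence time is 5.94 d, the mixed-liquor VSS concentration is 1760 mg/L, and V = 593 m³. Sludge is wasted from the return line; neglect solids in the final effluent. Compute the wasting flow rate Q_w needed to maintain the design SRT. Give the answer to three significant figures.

Q_w ≈ 15.7 m³/d

Wasting from the return line (neglecting effluent solids): Q_w = V·X / (θ_c·X_r) = 593.0 × 1760 / (5.94 × 11200) = 15.69 m³/d.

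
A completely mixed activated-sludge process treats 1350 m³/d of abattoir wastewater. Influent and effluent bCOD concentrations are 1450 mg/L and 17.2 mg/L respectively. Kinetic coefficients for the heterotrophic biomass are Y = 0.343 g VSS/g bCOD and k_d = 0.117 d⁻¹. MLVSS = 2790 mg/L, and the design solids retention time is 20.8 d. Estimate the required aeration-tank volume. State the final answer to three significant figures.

Rearranging the biomass balance for a CMAS with decay, V = Y·Q·ΔS·θ_c / [X·(1+k_d θ_c)] = 0.343 × 1350 × (1450 − 17.2) × 20.8 / [2790 × (1 + 0.117 × 20.8)] = 1.38×10^7 / 9580 = 1441 m³.

V ≈ 1440 m³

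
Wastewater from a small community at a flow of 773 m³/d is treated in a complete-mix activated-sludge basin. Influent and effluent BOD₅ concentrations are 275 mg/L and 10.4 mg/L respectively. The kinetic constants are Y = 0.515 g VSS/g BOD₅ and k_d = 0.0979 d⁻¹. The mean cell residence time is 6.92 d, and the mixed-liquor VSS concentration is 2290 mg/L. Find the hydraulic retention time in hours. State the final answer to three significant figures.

τ ≈ 5.89 h

From the SRT design equation V = Y Q (S₀−S) θ_c / [X (1 + k_d θ_c)] = 0.515 × 773 × (275 − 10.4) × 6.92 / [2290 × (1 + 0.0979 × 6.92)] = 7.29×10^5 / 3841 = 189.8 m³.
HRT = V/Q = 189.8 m³ / 773 m³·d⁻¹ = 0.2455 d × 24 = 5.891 h.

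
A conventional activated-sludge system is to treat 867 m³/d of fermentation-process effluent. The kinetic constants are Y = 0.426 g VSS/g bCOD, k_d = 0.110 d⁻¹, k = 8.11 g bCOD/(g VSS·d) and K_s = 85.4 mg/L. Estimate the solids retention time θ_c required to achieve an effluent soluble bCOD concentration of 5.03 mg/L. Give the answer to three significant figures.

Specific growth rate at S = 5.03 mg/L: μ = YkS/(K_s+S) = 0.426·8.11·5.03/(85.4+5.03) = 0.1922 d⁻¹.
1/θ_c = 0.1922 − 0.110 = 0.08217 d⁻¹, so θ_c = 12.17 d.

θ_c ≈ 12.2 d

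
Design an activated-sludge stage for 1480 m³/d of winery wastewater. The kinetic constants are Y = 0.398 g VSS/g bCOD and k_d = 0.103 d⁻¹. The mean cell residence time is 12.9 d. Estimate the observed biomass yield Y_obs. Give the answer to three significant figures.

Y_obs ≈ 0.171 g VSS/g bCOD

Y_obs = Y / (1 + k_d θ_c) = 0.398 / (1 + 0.103 × 12.9) = 0.398 / 2.329 = 0.1709.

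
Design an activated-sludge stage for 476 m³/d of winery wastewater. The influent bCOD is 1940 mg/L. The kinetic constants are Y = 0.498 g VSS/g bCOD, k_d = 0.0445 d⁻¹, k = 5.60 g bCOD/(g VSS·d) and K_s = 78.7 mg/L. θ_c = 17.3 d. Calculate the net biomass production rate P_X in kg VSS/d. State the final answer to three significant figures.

From the Monod/SRT balance for a CMAS, S = K_s·(1+k_d θ_c)/[θ_c·(Y k − k_d) − 1] = 78.7 × (1 + 0.0445 × 17.3) / [17.3 × (0.498 × 5.60 − 0.0445) − 1] = 139.3 / 46.48 = 2.997 mg/L.
Y_obs = Y / (1 + k_d θ_c) = 0.498 / (1 + 0.0445 × 17.3) = 0.498 / 1.770 = 0.2814.
Q·(S₀ − S) = 476 × (1940 − 3.00) × 10⁻³ = 922.0 kg/d removed.
So the net sludge growth is P_X = 0.2814 × 922.0 = 259.4 kg VSS/d.

P_X ≈ 259 kg VSS/d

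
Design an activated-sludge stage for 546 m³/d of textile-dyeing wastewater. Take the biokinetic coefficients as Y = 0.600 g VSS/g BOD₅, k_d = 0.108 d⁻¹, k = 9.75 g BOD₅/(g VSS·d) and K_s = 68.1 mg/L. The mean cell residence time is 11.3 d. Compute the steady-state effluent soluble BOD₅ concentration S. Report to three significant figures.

For a completely mixed reactor with recycle the Lawrence–McCarty relation gives S = K_s·(1 + k_d·θ_c) / [θ_c·(Y·k − k_d) − 1] = 68.1 × (1 + 0.108 × 11.3) / [11.3 × (0.600 × 9.75 − 0.108) − 1] = 151.2 / 63.88 = 2.367 mg/L.

S ≈ 2.37 mg/L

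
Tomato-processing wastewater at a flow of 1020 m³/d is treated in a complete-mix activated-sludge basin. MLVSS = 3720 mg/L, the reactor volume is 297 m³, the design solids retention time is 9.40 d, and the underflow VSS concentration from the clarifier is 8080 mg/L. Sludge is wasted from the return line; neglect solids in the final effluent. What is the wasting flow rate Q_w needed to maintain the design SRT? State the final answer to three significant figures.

Q_w ≈ 14.5 m³/d

θ_c = V·X/(Q_w·X_r) when wasting from the recycle, so Q_w = V·X/(θ_c·X_r) = 297.0 × 3720 / (9.40 × 8080) = 14.55 m³/d.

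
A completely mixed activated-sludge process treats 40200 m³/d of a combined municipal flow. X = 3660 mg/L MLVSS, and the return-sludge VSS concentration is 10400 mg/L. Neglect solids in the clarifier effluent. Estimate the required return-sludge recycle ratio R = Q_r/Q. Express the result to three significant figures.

R ≈ 0.543

Solids balance on the clarifier gives (1+R)X = R·X_r, so R = X/(X_r − X) = 3660 / (10400 − 3660) = 0.5430.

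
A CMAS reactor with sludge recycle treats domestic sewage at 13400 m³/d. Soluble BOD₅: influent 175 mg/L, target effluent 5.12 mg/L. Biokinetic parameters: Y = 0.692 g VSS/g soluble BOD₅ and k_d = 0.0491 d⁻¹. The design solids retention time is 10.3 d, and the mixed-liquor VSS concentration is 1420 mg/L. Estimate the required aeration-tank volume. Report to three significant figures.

V ≈ 7590 m³

From the SRT design equation V = Y Q (S₀−S) θ_c / [X (1 + k_d θ_c)] = 0.692 × 13400 × (175 − 5.12) × 10.3 / [1420 × (1 + 0.0491 × 10.3)] = 1.62×10^7 / 2138 = 7588 m³.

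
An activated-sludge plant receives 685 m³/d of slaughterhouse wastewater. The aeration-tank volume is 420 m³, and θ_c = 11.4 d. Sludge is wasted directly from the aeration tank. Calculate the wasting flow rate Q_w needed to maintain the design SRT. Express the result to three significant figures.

Wasting from the aeration tank: Q_w = V / θ_c = 420.0 / 11.4 = 36.84 m³/d.

Q_w ≈ 36.8 m³/d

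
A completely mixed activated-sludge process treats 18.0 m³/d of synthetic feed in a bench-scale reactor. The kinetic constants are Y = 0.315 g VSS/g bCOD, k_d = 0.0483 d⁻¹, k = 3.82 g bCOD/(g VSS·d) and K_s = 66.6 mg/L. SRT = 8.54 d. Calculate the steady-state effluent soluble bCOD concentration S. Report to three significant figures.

For a completely mixed reactor with recycle the Lawrence–McCarty relation gives S = K_s·(1 + k_d·θ_c) / [θ_c·(Y·k − k_d) − 1] = 66.6 × (1 + 0.0483 × 8.54) / [8.54 × (0.315 × 3.82 − 0.0483) − 1] = 94.07 / 8.864 = 10.61 mg/L.

S ≈ 10.6 mg/L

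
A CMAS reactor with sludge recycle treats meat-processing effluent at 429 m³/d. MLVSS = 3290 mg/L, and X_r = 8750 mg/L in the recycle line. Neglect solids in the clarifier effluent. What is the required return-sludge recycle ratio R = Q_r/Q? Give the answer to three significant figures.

R ≈ 0.603

Solids balance on the clarifier gives (1+R)X = R·X_r, so R = X/(X_r − X) = 3290 / (8750 − 3290) = 0.6026.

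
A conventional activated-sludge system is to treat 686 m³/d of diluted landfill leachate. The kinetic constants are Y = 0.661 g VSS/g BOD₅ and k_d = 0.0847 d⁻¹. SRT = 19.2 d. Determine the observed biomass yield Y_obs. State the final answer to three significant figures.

Y_obs ≈ 0.252 g VSS/g BOD₅

Y_obs = Y / (1 + k_d θ_c) = 0.661 / (1 + 0.0847 × 19.2) = 0.661 / 2.626 = 0.2517.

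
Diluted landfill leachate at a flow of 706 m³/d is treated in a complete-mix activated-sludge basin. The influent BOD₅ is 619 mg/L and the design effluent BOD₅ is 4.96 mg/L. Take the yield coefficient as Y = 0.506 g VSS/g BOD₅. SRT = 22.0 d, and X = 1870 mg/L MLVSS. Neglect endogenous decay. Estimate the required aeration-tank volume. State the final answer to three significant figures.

V ≈ 2580 m³

Biomass mass balance (decay neglected): V·X = Y·Q·(S₀ − S)·θ_c, so V = 0.506 × 706 × (619 − 4.96) × 22.0 / 1870 = 2581 m³.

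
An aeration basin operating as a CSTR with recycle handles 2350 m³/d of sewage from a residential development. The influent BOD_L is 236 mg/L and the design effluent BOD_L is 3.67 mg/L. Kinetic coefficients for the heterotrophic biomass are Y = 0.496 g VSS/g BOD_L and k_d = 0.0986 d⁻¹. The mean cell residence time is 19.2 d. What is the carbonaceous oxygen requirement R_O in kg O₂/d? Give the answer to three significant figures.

R_O ≈ 413 kg O₂/d

Correct the yield for decay: Y_obs = Y/(1 + k_d θ_c) = 0.496 / (1 + 0.0986 × 19.2) = 0.496 / 2.893 = 0.1714.
Q·(S₀ − S) = 2350 × (236 − 3.67) × 10⁻³ = 546.0 kg/d removed.
Net sludge production P_X = 0.1714 × 546.0 = 93.60 kg VSS/d.
R_O = Q·ΔS − 1.42 P_X = 546.0 − 132.9 = 413.1 kg O₂/d.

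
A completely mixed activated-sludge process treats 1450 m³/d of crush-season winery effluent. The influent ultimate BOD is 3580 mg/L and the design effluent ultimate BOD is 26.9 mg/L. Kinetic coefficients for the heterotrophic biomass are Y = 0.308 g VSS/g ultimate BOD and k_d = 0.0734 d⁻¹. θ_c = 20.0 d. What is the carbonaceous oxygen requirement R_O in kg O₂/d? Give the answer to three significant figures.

R_O ≈ 4240 kg O₂/d

Observed yield with endogenous decay: Y_obs = Y / (1 + k_d·θ_c) = 0.308 / (1 + 0.0734 × 20.0) = 0.308 / 2.468 = 0.1248 g VSS/g ultimate BOD.
Mass of ultimate BOD removed per day: Q(S₀ − S) = 1450 × 3553 g/m³ = 5152 kg/d.
Net sludge production P_X = 0.1248 × 5152 = 643.0 kg VSS/d.
R_O = Q·(S₀ − S) − 1.42·P_X = 5152 − 1.42 × 643.0 = 4239 kg O₂/d.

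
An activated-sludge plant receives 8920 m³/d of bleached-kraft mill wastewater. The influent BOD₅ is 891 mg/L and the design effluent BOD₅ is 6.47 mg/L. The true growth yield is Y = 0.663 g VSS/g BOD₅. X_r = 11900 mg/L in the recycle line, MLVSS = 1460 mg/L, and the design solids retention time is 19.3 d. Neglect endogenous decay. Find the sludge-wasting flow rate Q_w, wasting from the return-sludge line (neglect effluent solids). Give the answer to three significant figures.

Q_w ≈ 440 m³/d

V·X = Y·Q·ΔS·θ_c gives V = 0.663 × 8920 × (891 − 6.47) × 19.3 / 1460 = 69151 m³.
Q_w = (V·X)/(θ_c X_r) = 69151 × 1460 / (19.3 × 11900) = 439.6 m³/d.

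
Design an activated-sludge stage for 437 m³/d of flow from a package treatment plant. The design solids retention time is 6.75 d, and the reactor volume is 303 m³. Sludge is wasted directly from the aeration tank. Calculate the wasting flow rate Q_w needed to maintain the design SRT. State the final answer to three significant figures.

Q_w ≈ 44.9 m³/d

For wasting at MLVSS concentration, Q_w = V/θ_c = 303.0/6.75 = 44.89 m³/d.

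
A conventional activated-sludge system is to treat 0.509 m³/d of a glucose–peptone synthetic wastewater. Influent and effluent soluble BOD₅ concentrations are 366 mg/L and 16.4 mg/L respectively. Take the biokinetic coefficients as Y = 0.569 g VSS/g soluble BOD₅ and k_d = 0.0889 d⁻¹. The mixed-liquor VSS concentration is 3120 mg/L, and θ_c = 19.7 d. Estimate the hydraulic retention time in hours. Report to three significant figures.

τ ≈ 11.0 h

From the SRT design equation V = Y Q (S₀−S) θ_c / [X (1 + k_d θ_c)] = 0.569 × 0.509 × (366 − 16.4) × 19.7 / [3120 × (1 + 0.0889 × 19.7)] = 1.99×10^3 / 8584 = 0.2324 m³.
Hydraulic retention time τ = V/Q = 0.2324 / 0.509 = 0.4565 d = 10.96 h.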